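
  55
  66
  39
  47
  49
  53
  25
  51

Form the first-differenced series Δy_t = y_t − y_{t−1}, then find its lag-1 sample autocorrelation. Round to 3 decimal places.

-0.566

First differences Δy: 11, -27, 8, 2, 4, -28, 26
Mean of differences = -0.5714
Numerator Σ(Δy_t−Δȳ)(Δy_{t+1}−Δȳ) = -1352.7551
Denominator Σ(Δy_t−Δȳ)² = 2391.7143
r_1(Δy) = -1352.7551 / 2391.7143 = -0.566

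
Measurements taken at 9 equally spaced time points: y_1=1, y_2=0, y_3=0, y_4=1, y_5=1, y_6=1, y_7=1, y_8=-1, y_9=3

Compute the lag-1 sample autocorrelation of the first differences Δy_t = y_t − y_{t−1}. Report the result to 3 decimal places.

-0.363

First differences Δy: -1, 0, 1, 0, 0, 0, -2, 4
Mean of differences = 0.2500
Numerator Σ(Δy_t−Δȳ)(Δy_{t+1}−Δȳ) = -7.8125
Denominator Σ(Δy_t−Δȳ)² = 21.5000
r_1(Δy) = -7.8125 / 21.5000 = -0.363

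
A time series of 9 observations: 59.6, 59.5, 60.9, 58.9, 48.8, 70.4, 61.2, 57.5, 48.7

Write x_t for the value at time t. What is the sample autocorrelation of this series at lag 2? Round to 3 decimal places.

-0.228

Mean x̄ = (59.6 + 59.5 + 60.9 + 58.9 + 48.8 + 70.4 + 61.2 + 57.5 + 48.7)/9 = 58.3889
Σ(x_t−x̄)(x_{t+2}−x̄) = (3.0412) + (0.5679) + (-24.0788) + (6.1390) + (-26.9554) + (-10.6765) + (-27.2365) = -79.1991
Denominator Σ(x_t−x̄)² = 348.0489
r_2 = -79.1991 / 348.0489 = -0.228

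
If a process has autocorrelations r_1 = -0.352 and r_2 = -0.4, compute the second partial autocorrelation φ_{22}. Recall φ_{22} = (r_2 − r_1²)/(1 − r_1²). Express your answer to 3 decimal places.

φ_{22} = (r_2 − r_1²) / (1 − r_1²)
r_1² = (-0.352)² = 0.123904
Numerator = -0.4 − 0.1239 = -0.5239; denominator = 1 − 0.1239 = 0.8761
φ_{22} = -0.5239 / 0.8761 = -0.598

-0.598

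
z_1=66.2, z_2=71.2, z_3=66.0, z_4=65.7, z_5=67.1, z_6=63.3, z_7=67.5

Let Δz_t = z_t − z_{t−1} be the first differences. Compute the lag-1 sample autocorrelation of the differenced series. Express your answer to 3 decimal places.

-0.518

First differences Δz: 5.0, -5.2, -0.3, 1.4, -3.8, 4.2
Mean of differences = 0.2167
Numerator Σ(Δz_t−Δz̄)(Δz_{t+1}−Δz̄) = -44.4753
Denominator Σ(Δz_t−Δz̄)² = 85.8883
r_1(Δz) = -44.4753 / 85.8883 = -0.518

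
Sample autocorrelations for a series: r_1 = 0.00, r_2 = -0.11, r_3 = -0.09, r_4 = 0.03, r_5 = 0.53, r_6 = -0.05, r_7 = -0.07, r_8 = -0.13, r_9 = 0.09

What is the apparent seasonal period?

The largest autocorrelation is r_5 = 0.53; the remaining lags stay at or below 0.09.
The dominant spike at lag 5 indicates a seasonal period of 5.

5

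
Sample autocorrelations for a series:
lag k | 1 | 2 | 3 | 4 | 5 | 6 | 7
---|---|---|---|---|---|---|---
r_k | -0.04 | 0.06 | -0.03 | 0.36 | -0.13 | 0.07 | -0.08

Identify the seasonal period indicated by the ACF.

The largest autocorrelation is r_4 = 0.36; the remaining lags stay at or below 0.07.
The dominant spike at lag 4 indicates a seasonal period of 4.

4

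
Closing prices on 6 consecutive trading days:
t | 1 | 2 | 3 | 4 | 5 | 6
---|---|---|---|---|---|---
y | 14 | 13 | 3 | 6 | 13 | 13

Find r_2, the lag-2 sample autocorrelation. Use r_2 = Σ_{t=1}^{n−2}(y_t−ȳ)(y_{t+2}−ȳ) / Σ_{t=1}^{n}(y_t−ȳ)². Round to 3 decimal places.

Mean ȳ = (14 + 13 + 3 + 6 + 13 + 13)/6 = 10.3333
Deviations from mean: 3.6667, 2.6667, -7.3333, -4.3333, 2.6667, 2.6667
Σ(y_t−ȳ)(y_{t+2}−ȳ) = (-26.8889) + (-11.5556) + (-19.5556) + (-11.5556) = -69.5556
Denominator Σ(y_t−ȳ)² = 107.3333
r_2 = -69.5556 / 107.3333 = -0.648

-0.648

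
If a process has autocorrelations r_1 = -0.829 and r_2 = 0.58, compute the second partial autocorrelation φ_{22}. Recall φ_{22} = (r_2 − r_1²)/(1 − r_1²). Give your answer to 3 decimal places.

-0.343

φ_{22} = (r_2 − r_1²) / (1 − r_1²)
r_1² = (-0.829)² = 0.687241
Numerator = 0.58 − 0.6872 = -0.1072; denominator = 1 − 0.6872 = 0.3128
φ_{22} = -0.1072 / 0.3128 = -0.343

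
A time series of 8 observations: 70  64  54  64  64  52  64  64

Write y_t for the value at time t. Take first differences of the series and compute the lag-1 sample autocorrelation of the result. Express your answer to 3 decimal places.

-0.356

First differences Δy: -6, -10, 10, 0, -12, 12, 0
Mean of differences = -0.8571
Numerator Σ(Δy_t−Δȳ)(Δy_{t+1}−Δȳ) = -184.7347
Denominator Σ(Δy_t−Δȳ)² = 518.8571
r_1(Δy) = -184.7347 / 518.8571 = -0.356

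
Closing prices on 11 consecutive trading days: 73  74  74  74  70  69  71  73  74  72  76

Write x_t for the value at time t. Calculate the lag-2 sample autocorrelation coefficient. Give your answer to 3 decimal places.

-0.019

Mean x̄ = (73 + 74 + 74 + 74 + 70 + 69 + 71 + 73 + 74 + 72 + 76)/11 = 72.7273
Numerator Σ_{t=1}^{9}(x_t−x̄)(x_{t+2}−x̄) = -0.7851
Denominator Σ(x_t−x̄)² = 42.1818
r_2 = -0.7851 / 42.1818 = -0.019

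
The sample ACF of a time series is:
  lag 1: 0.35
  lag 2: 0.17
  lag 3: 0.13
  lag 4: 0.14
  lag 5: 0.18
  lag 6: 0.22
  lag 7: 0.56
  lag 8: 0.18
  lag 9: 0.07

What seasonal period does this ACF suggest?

7

The largest autocorrelation is r_7 = 0.56; the remaining lags stay at or below 0.35. The elevated value at lag 1 (0.35), dropping to 0.17 at lag 2, reflects decaying short-term dependence rather than seasonality.
The dominant spike at lag 7 indicates a seasonal period of 7.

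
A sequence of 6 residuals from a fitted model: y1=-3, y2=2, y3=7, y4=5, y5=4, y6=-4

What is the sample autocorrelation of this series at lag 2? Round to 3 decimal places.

-0.321

Mean ȳ = (-3 + 2 + 7 + 5 + 4 − 4)/6 = 1.8333
Σ(y_t−ȳ)(y_{t+2}−ȳ) = (-24.9722) + (0.5278) + (11.1944) + (-18.4722) = -31.7222
Denominator Σ(y_t−ȳ)² = 98.8333
r_2 = -31.7222 / 98.8333 = -0.321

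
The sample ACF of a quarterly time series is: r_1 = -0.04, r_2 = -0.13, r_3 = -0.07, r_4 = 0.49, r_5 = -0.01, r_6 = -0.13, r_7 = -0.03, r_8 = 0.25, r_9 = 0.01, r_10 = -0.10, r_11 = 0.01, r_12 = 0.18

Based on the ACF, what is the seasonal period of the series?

4

The largest autocorrelation is r_4 = 0.49, with weaker echoes at lags 8 (0.25) and 12 (0.18); the remaining lags stay at or below 0.01.
The dominant spike at lag 4 indicates a seasonal period of 4.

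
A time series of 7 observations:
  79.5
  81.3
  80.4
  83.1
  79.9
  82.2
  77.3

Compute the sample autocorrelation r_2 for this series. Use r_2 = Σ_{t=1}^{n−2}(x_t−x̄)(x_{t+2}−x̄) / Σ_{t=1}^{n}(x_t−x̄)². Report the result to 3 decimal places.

Mean x̄ = (79.5 + 81.3 + 80.4 + 83.1 + 79.9 + 82.2 + 77.3)/7 = 80.5286
Deviations from mean: -1.0286, 0.7714, -0.1286, 2.5714, -0.6286, 1.6714, -3.2286
Numerator Σ_{t=1}^{5}(x_t−x̄)(x_{t+2}−x̄) = 8.5241
Denominator Σ(x_t−x̄)² = 21.8943
r_2 = 8.5241 / 21.8943 = 0.389

0.389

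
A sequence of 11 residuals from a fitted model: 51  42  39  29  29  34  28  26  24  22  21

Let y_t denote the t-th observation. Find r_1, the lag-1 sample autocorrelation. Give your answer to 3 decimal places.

Mean ȳ = (51 + 42 + 39 + 29 + 29 + 34 + 28 + 26 + 24 + 22 + 21)/11 = 31.3636
Numerator Σ_{t=1}^{10}(y_t−ȳ)(y_{t+1}−ȳ) = 486.0496
Denominator Σ(y_t−ȳ)² = 864.5455
r_1 = 486.0496 / 864.5455 = 0.562

0.562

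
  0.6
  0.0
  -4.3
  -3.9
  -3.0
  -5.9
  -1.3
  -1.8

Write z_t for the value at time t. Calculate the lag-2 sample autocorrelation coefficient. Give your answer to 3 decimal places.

Mean z̄ = (0.6 + 0.0 − 4.3 − 3.9 − 3.0 − 5.9 − 1.3 − 1.8)/8 = -2.4500
Deviations from mean: 3.0500, 2.4500, -1.8500, -1.4500, -0.5500, -3.4500, 1.1500, 0.6500
Σ(z_t−z̄)(z_{t+2}−z̄) = (-5.6425) + (-3.5525) + (1.0175) + (5.0025) + (-0.6325) + (-2.2425) = -6.0500
Denominator Σ(z_t−z̄)² = 34.7800
r_2 = -6.0500 / 34.7800 = -0.174

-0.174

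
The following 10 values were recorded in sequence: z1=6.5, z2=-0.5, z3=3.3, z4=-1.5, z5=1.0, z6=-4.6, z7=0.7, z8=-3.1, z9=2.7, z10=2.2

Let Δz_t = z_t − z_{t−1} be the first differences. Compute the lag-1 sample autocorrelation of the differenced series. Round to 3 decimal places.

-0.727

First differences Δz: -7.0, 3.8, -4.8, 2.5, -5.6, 5.3, -3.8, 5.8, -0.5
Mean of differences = -0.4778
Numerator Σ(Δz_t−Δz̄)(Δz_{t+1}−Δz̄) = -144.2994
Denominator Σ(Δz_t−Δz̄)² = 198.4556
r_1(Δz) = -144.2994 / 198.4556 = -0.727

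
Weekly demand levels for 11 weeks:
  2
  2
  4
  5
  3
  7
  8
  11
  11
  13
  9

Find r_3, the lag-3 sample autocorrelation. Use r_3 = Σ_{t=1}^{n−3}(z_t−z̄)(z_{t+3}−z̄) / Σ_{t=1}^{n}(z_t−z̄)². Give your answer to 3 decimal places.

Mean z̄ = (2 + 2 + 4 + 5 + 3 + 7 + 8 + 11 + 11 + 13 + 9)/11 = 6.8182
Numerator Σ_{t=1}^{8}(z_t−z̄)(z_{t+3}−z̄) = 25.7190
Denominator Σ(z_t−z̄)² = 151.6364
r_3 = 25.7190 / 151.6364 = 0.170

0.170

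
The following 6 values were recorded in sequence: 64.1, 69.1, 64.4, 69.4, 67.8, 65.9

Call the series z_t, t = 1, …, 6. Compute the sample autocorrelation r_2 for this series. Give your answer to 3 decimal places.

Mean z̄ = (64.1 + 69.1 + 64.4 + 69.4 + 67.8 + 65.9)/6 = 66.7833
Deviations from mean: -2.6833, 2.3167, -2.3833, 2.6167, 1.0167, -0.8833
Σ(z_t−z̄)(z_{t+2}−z̄) = (6.3953) + (6.0619) + (-2.4231) + (-2.3114) = 7.7228
Denominator Σ(z_t−z̄)² = 26.9083
r_2 = 7.7228 / 26.9083 = 0.287

0.287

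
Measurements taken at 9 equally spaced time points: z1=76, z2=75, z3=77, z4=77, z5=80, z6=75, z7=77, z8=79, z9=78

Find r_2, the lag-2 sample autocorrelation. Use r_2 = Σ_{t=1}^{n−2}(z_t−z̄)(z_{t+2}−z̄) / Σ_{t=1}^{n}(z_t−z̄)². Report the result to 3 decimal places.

Mean z̄ = (76 + 75 + 77 + 77 + 80 + 75 + 77 + 79 + 78)/9 = 77.1111
Σ(z_t−z̄)(z_{t+2}−z̄) = (0.1235) + (0.2346) + (-0.3210) + (0.2346) + (-0.3210) + (-3.9877) + (-0.0988) = -4.1358
Denominator Σ(z_t−z̄)² = 22.8889
r_2 = -4.1358 / 22.8889 = -0.181

-0.181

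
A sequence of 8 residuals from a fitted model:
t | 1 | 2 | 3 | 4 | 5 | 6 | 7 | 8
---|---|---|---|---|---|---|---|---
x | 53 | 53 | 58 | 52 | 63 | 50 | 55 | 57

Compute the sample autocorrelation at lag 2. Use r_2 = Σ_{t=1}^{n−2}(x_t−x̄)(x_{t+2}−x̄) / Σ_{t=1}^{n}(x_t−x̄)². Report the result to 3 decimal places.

0.241

Mean x̄ = (53 + 53 + 58 + 52 + 63 + 50 + 55 + 57)/8 = 55.1250
Deviations from mean: -2.1250, -2.1250, 2.8750, -3.1250, 7.8750, -5.1250, -0.1250, 1.8750
Numerator Σ_{t=1}^{6}(x_t−x̄)(x_{t+2}−x̄) = 28.5938
Denominator Σ(x_t−x̄)² = 118.8750
r_2 = 28.5938 / 118.8750 = 0.241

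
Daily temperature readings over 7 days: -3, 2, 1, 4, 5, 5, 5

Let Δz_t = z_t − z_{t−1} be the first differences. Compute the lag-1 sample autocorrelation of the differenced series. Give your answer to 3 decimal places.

First differences Δz: 5, -1, 3, 1, 0, 0
Mean of differences = 1.3333
Numerator Σ(Δz_t−Δz̄)(Δz_{t+1}−Δz̄) = -10.7778
Denominator Σ(Δz_t−Δz̄)² = 25.3333
r_1(Δz) = -10.7778 / 25.3333 = -0.425

-0.425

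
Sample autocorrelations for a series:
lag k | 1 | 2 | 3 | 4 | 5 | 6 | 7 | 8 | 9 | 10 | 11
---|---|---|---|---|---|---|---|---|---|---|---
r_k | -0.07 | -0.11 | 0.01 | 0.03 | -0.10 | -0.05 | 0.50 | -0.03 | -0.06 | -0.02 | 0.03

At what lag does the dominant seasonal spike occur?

The largest autocorrelation is r_7 = 0.50; the remaining lags stay at or below 0.03.
The dominant spike at lag 7 indicates a seasonal period of 7.

7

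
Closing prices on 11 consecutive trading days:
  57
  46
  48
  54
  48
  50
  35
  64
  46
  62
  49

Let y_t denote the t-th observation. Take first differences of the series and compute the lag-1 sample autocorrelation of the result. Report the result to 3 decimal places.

First differences Δy: -11, 2, 6, -6, 2, -15, 29, -18, 16, -13
Mean of differences = -0.8000
Numerator Σ(Δy_t−Δȳ)(Δy_{t+1}−Δȳ) = -1528.8400
Denominator Σ(Δy_t−Δȳ)² = 2009.6000
r_1(Δy) = -1528.8400 / 2009.6000 = -0.761

-0.761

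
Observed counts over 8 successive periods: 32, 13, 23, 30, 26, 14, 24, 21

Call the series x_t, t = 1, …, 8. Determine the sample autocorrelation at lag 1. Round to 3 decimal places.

-0.332

Mean x̄ = (32 + 13 + 23 + 30 + 26 + 14 + 24 + 21)/8 = 22.8750
Deviations from mean: 9.1250, -9.8750, 0.1250, 7.1250, 3.1250, -8.8750, 1.1250, -1.8750
Σ(x_t−x̄)(x_{t+1}−x̄) = (-90.1094) + (-1.2344) + (0.8906) + (22.2656) + (-27.7344) + (-9.9844) + (-2.1094) = -108.0156
Denominator Σ(x_t−x̄)² = 324.8750
r_1 = -108.0156 / 324.8750 = -0.332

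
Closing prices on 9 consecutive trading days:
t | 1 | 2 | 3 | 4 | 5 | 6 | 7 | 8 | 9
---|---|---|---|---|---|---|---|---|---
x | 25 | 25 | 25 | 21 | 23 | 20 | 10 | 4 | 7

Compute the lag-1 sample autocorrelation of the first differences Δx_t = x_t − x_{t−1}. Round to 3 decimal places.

0.043

First differences Δx: 0, 0, -4, 2, -3, -10, -6, 3
Mean of differences = -2.2500
Numerator Σ(Δx_t−Δx̄)(Δx_{t+1}−Δx̄) = 5.6875
Denominator Σ(Δx_t−Δx̄)² = 133.5000
r_1(Δx) = 5.6875 / 133.5000 = 0.043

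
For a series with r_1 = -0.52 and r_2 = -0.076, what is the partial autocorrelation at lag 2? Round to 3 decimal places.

-0.475

φ_{22} = (r_2 − r_1²) / (1 − r_1²)
r_1² = (-0.52)² = 0.2704
Numerator = -0.076 − 0.2704 = -0.3464; denominator = 1 − 0.2704 = 0.7296
φ_{22} = -0.3464 / 0.7296 = -0.475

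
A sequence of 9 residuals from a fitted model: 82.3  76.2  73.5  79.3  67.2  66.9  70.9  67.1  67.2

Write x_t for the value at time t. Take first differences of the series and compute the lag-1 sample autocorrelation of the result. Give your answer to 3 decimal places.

-0.456

First differences Δx: -6.1, -2.7, 5.8, -12.1, -0.3, 4.0, -3.8, 0.1
Mean of differences = -1.8875
Numerator Σ(Δx_t−Δx̄)(Δx_{t+1}−Δx̄) = -103.2589
Denominator Σ(Δx_t−Δx̄)² = 226.5888
r_1(Δx) = -103.2589 / 226.5888 = -0.456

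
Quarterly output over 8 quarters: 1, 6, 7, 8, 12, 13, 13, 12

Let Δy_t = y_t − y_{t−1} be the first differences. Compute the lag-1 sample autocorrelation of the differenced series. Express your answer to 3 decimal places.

0.019

First differences Δy: 5, 1, 1, 4, 1, 0, -1
Mean of differences = 1.5714
Numerator Σ(Δy_t−Δȳ)(Δy_{t+1}−Δȳ) = 0.5306
Denominator Σ(Δy_t−Δȳ)² = 27.7143
r_1(Δy) = 0.5306 / 27.7143 = 0.019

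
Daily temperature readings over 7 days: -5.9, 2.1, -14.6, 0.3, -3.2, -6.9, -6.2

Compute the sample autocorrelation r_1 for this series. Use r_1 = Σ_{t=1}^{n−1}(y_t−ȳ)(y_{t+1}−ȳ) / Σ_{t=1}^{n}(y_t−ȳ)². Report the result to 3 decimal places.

-0.653

Mean ȳ = (-5.9 + 2.1 − 14.6 + 0.3 − 3.2 − 6.9 − 6.2)/7 = -4.9143
Deviations from mean: -0.9857, 7.0143, -9.6857, 5.2143, 1.7143, -1.9857, -1.2857
Σ(y_t−ȳ)(y_{t+1}−ȳ) = (-6.9141) + (-67.9384) + (-50.5041) + (8.9388) + (-3.4041) + (2.5531) = -117.2688
Denominator Σ(y_t−ȳ)² = 179.7086
r_1 = -117.2688 / 179.7086 = -0.653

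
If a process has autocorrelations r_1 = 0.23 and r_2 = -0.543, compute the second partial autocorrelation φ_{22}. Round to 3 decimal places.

-0.629

φ_{22} = (r_2 − r_1²) / (1 − r_1²)
r_1² = (0.23)² = 0.0529
Numerator = -0.543 − 0.0529 = -0.5959; denominator = 1 − 0.0529 = 0.9471
φ_{22} = -0.5959 / 0.9471 = -0.629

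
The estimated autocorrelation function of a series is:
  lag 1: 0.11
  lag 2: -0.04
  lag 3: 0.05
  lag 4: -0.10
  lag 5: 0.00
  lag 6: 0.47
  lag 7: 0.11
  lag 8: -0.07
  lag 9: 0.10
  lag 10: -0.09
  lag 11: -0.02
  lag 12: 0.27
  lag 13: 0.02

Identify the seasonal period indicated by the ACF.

The largest autocorrelation is r_6 = 0.47, with a weaker echo at lag 12 (0.27); the remaining lags stay at or below 0.11.
The dominant spike at lag 6 indicates a seasonal period of 6.

6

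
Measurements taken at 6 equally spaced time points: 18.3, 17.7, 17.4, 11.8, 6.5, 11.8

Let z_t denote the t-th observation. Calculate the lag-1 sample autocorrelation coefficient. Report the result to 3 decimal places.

Mean z̄ = (18.3 + 17.7 + 17.4 + 11.8 + 6.5 + 11.8)/6 = 13.9167
Deviations from mean: 4.3833, 3.7833, 3.4833, -2.1167, -7.4167, -2.1167
Σ(z_t−z̄)(z_{t+1}−z̄) = (16.5836) + (13.1786) + (-7.3731) + (15.6986) + (15.6986) = 53.7864
Denominator Σ(z_t−z̄)² = 109.6283
r_1 = 53.7864 / 109.6283 = 0.491

0.491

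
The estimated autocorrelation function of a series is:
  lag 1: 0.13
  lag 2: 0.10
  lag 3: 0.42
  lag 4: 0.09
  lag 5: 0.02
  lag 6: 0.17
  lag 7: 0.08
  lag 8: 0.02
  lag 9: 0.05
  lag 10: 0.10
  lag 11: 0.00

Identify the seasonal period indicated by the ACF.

3

The largest autocorrelation is r_3 = 0.42, with a weaker echo at lag 6 (0.17); the remaining lags stay at or below 0.13.
The dominant spike at lag 3 indicates a seasonal period of 3.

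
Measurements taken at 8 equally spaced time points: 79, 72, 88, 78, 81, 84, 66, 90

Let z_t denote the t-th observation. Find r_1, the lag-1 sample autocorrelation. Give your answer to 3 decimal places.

Mean z̄ = (79 + 72 + 88 + 78 + 81 + 84 + 66 + 90)/8 = 79.7500
Deviations from mean: -0.7500, -7.7500, 8.2500, -1.7500, 1.2500, 4.2500, -13.7500, 10.2500
Σ(z_t−z̄)(z_{t+1}−z̄) = (5.8125) + (-63.9375) + (-14.4375) + (-2.1875) + (5.3125) + (-58.4375) + (-140.9375) = -268.8125
Denominator Σ(z_t−z̄)² = 445.5000
r_1 = -268.8125 / 445.5000 = -0.603

-0.603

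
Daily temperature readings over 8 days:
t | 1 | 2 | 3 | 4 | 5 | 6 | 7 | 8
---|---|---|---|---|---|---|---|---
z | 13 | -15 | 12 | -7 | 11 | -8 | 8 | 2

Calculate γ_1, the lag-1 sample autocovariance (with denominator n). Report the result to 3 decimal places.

Mean z̄ = (13 − 15 + 12 − 7 + 11 − 8 + 8 + 2)/8 = 2.0000
Deviations: 11.0000, -17.0000, 10.0000, -9.0000, 9.0000, -10.0000, 6.0000, 0.0000
Σ_{t=1}^{7}(z_t−z̄)(z_{t+1}−z̄) = -678.0000
γ_1 = -678.0000 / 8 = -84.750

-84.750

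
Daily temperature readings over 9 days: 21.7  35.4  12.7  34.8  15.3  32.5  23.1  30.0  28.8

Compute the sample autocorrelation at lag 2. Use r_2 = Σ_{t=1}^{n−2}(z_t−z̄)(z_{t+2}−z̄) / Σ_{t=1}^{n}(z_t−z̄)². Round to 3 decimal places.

Mean z̄ = (21.7 + 35.4 + 12.7 + 34.8 + 15.3 + 32.5 + 23.1 + 30.0 + 28.8)/9 = 26.0333
Σ(z_t−z̄)(z_{t+2}−z̄) = (57.7778) + (82.1144) + (143.1111) + (56.6911) + (31.4844) + (25.6511) + (-8.1156) = 388.7144
Denominator Σ(z_t−z̄)² = 550.1600
r_2 = 388.7144 / 550.1600 = 0.707

0.707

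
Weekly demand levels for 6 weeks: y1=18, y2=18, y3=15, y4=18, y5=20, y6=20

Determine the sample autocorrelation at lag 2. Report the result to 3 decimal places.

-0.330

Mean ȳ = (18 + 18 + 15 + 18 + 20 + 20)/6 = 18.1667
Deviations from mean: -0.1667, -0.1667, -3.1667, -0.1667, 1.8333, 1.8333
Numerator Σ_{t=1}^{4}(y_t−ȳ)(y_{t+2}−ȳ) = -5.5556
Denominator Σ(y_t−ȳ)² = 16.8333
r_2 = -5.5556 / 16.8333 = -0.330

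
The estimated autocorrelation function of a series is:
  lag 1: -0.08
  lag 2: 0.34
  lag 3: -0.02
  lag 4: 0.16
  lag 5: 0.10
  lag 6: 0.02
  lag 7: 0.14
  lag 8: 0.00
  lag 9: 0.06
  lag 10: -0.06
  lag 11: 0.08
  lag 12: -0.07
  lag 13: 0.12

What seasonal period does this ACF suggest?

2

The largest autocorrelation is r_2 = 0.34, with a weaker echo at lag 4 (0.16); the remaining lags stay at or below 0.14.
The dominant spike at lag 2 indicates a seasonal period of 2.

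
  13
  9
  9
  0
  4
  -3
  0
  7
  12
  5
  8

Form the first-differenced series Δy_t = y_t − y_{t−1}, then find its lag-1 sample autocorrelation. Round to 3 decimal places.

-0.290

First differences Δy: -4, 0, -9, 4, -7, 3, 7, 5, -7, 3
Mean of differences = -0.5000
Numerator Σ(Δy_t−Δȳ)(Δy_{t+1}−Δȳ) = -87.2500
Denominator Σ(Δy_t−Δȳ)² = 300.5000
r_1(Δy) = -87.2500 / 300.5000 = -0.290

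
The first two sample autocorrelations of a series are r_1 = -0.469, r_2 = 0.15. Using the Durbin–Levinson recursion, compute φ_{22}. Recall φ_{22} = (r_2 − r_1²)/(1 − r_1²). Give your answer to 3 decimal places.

φ_{22} = (r_2 − r_1²) / (1 − r_1²)
r_1² = (-0.469)² = 0.219961
Numerator = 0.15 − 0.2200 = -0.0700; denominator = 1 − 0.2200 = 0.7800
φ_{22} = -0.0700 / 0.7800 = -0.090

-0.090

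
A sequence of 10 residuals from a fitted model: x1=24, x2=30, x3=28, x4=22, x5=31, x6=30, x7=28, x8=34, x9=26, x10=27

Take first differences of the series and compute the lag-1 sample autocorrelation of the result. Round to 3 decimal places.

-0.488

First differences Δx: 6, -2, -6, 9, -1, -2, 6, -8, 1
Mean of differences = 0.3333
Numerator Σ(Δx_t−Δx̄)(Δx_{t+1}−Δx̄) = -127.7778
Denominator Σ(Δx_t−Δx̄)² = 262.0000
r_1(Δx) = -127.7778 / 262.0000 = -0.488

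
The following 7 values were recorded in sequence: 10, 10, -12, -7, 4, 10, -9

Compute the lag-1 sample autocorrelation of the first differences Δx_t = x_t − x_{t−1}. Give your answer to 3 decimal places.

First differences Δx: 0, -22, 5, 11, 6, -19
Mean of differences = -3.1667
Numerator Σ(Δx_t−Δx̄)(Δx_{t+1}−Δx̄) = -113.0278
Denominator Σ(Δx_t−Δx̄)² = 966.8333
r_1(Δx) = -113.0278 / 966.8333 = -0.117

-0.117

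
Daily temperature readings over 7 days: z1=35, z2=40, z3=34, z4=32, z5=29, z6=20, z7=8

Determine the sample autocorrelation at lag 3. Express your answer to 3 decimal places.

-0.126

Mean z̄ = (35 + 40 + 34 + 32 + 29 + 20 + 8)/7 = 28.2857
Deviations from mean: 6.7143, 11.7143, 5.7143, 3.7143, 0.7143, -8.2857, -20.2857
Numerator Σ_{t=1}^{4}(z_t−z̄)(z_{t+3}−z̄) = -89.3878
Denominator Σ(z_t−z̄)² = 709.4286
r_3 = -89.3878 / 709.4286 = -0.126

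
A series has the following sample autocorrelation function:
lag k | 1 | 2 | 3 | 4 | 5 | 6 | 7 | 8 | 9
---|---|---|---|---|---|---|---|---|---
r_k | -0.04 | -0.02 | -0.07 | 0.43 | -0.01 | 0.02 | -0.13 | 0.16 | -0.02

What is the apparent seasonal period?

4

The largest autocorrelation is r_4 = 0.43, with a weaker echo at lag 8 (0.16); the remaining lags stay at or below 0.02.
The dominant spike at lag 4 indicates a seasonal period of 4.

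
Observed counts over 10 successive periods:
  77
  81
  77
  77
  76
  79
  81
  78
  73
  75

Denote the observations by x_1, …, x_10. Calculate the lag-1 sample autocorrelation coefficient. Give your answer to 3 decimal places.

Mean x̄ = (77 + 81 + 77 + 77 + 76 + 79 + 81 + 78 + 73 + 75)/10 = 77.4000
Numerator Σ_{t=1}^{9}(x_t−x̄)(x_{t+1}−x̄) = 11.4400
Denominator Σ(x_t−x̄)² = 56.4000
r_1 = 11.4400 / 56.4000 = 0.203

0.203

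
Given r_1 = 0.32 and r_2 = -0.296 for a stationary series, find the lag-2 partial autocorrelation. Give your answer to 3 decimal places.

-0.444

φ_{22} = (r_2 − r_1²) / (1 − r_1²)
r_1² = (0.32)² = 0.1024
Numerator = -0.296 − 0.1024 = -0.3984; denominator = 1 − 0.1024 = 0.8976
φ_{22} = -0.3984 / 0.8976 = -0.444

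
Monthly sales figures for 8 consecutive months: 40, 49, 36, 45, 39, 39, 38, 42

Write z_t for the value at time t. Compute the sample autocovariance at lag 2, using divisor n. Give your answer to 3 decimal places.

Mean z̄ = (40 + 49 + 36 + 45 + 39 + 39 + 38 + 42)/8 = 41.0000
Σ_{t=1}^{6}(z_t−z̄)(z_{t+2}−z̄) = 43.0000
γ_2 = 43.0000 / 8 = 5.375

5.375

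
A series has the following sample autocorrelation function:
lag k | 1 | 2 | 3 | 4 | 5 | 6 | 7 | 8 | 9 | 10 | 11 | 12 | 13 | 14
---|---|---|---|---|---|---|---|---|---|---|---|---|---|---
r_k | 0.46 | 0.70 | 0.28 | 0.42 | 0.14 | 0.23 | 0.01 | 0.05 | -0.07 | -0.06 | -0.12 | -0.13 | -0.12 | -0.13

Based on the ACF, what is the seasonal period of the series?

The largest autocorrelation is r_2 = 0.70; the remaining lags stay at or below 0.46.
The dominant spike at lag 2 indicates a seasonal period of 2.

2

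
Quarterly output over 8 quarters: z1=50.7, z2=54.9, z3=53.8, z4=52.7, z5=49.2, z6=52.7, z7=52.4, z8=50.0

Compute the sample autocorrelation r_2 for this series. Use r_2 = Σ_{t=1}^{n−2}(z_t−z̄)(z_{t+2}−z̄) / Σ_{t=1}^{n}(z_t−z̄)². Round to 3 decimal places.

-0.282

Mean z̄ = (50.7 + 54.9 + 53.8 + 52.7 + 49.2 + 52.7 + 52.4 + 50.0)/8 = 52.0500
Deviations from mean: -1.3500, 2.8500, 1.7500, 0.6500, -2.8500, 0.6500, 0.3500, -2.0500
Σ(z_t−z̄)(z_{t+2}−z̄) = (-2.3625) + (1.8525) + (-4.9875) + (0.4225) + (-0.9975) + (-1.3325) = -7.4050
Denominator Σ(z_t−z̄)² = 26.3000
r_2 = -7.4050 / 26.3000 = -0.282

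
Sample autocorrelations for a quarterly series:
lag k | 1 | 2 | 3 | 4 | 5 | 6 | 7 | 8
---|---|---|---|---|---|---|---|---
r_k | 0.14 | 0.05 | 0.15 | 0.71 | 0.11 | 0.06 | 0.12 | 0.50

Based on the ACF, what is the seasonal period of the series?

4

The largest autocorrelation is r_4 = 0.71, with a weaker echo at lag 8 (0.50); the remaining lags stay at or below 0.15.
The dominant spike at lag 4 indicates a seasonal period of 4.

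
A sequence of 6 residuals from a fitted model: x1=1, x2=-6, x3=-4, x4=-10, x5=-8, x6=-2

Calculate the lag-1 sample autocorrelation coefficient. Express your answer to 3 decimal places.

-0.058

Mean x̄ = (1 − 6 − 4 − 10 − 8 − 2)/6 = -4.8333
Deviations from mean: 5.8333, -1.1667, 0.8333, -5.1667, -3.1667, 2.8333
Σ(x_t−x̄)(x_{t+1}−x̄) = (-6.8056) + (-0.9722) + (-4.3056) + (16.3611) + (-8.9722) = -4.6944
Denominator Σ(x_t−x̄)² = 80.8333
r_1 = -4.6944 / 80.8333 = -0.058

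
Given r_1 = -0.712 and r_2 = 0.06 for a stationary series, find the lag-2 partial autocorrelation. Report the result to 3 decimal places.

φ_{22} = (r_2 − r_1²) / (1 − r_1²)
r_1² = (-0.712)² = 0.506944
Numerator = 0.06 − 0.5069 = -0.4469; denominator = 1 − 0.5069 = 0.4931
φ_{22} = -0.4469 / 0.4931 = -0.906

-0.906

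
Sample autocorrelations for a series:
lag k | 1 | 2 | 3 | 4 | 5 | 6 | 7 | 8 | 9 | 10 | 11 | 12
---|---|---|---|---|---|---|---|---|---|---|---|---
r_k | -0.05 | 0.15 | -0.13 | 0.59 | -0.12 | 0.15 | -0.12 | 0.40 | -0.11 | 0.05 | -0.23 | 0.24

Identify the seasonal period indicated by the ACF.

4

The largest autocorrelation is r_4 = 0.59, with weaker echoes at lags 8 (0.40) and 12 (0.24); the remaining lags stay at or below 0.15.
The dominant spike at lag 4 indicates a seasonal period of 4.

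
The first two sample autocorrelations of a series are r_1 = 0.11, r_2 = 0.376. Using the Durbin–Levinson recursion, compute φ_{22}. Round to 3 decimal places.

φ_{22} = (r_2 − r_1²) / (1 − r_1²)
r_1² = (0.11)² = 0.0121
Numerator = 0.376 − 0.0121 = 0.3639; denominator = 1 − 0.0121 = 0.9879
φ_{22} = 0.3639 / 0.9879 = 0.368

0.368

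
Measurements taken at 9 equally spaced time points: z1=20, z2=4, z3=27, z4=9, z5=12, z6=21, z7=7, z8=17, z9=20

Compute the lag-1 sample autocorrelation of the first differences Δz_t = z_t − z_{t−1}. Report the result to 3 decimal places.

First differences Δz: -16, 23, -18, 3, 9, -14, 10, 3
Mean of differences = 0.0000
Numerator Σ(Δz_t−Δz̄)(Δz_{t+1}−Δz̄) = -1045.0000
Denominator Σ(Δz_t−Δz̄)² = 1504.0000
r_1(Δz) = -1045.0000 / 1504.0000 = -0.695

-0.695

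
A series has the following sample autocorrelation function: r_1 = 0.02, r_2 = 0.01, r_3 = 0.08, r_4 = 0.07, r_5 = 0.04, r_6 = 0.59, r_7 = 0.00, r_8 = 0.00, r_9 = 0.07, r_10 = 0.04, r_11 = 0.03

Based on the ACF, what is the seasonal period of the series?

The largest autocorrelation is r_6 = 0.59; the remaining lags stay at or below 0.08.
The dominant spike at lag 6 indicates a seasonal period of 6.

6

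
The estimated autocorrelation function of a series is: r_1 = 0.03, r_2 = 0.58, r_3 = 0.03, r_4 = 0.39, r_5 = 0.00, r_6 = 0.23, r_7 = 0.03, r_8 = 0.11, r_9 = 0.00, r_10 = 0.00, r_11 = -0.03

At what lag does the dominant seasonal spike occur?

2

The largest autocorrelation is r_2 = 0.58, with weaker echoes at lags 4 (0.39) and 6 (0.23); the remaining lags stay at or below 0.11.
The dominant spike at lag 2 indicates a seasonal period of 2.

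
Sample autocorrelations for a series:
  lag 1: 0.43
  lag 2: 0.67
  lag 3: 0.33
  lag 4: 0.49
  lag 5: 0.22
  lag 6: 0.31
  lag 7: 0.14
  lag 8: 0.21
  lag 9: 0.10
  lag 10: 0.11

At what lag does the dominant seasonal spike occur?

The largest autocorrelation is r_2 = 0.67, with a weaker echo at lag 4 (0.49); the remaining lags stay at or below 0.43.
The dominant spike at lag 2 indicates a seasonal period of 2.

2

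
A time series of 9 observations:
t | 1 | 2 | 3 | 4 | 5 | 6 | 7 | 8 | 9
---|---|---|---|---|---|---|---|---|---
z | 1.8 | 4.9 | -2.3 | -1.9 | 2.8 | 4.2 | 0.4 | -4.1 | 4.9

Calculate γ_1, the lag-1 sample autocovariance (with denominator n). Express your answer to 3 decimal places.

Mean z̄ = (1.8 + 4.9 − 2.3 − 1.9 + 2.8 + 4.2 + 0.4 − 4.1 + 4.9)/9 = 1.1889
Σ_{t=1}^{8}(z_t−z̄)(z_{t+1}−z̄) = -17.8590
γ_1 = -17.8590 / 9 = -1.984

-1.984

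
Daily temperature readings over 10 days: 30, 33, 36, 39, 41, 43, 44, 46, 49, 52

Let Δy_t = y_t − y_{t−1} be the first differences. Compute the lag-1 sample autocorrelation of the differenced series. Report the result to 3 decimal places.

0.453

First differences Δy: 3, 3, 3, 2, 2, 1, 2, 3, 3
Mean of differences = 2.4444
Numerator Σ(Δy_t−Δȳ)(Δy_{t+1}−Δȳ) = 1.9136
Denominator Σ(Δy_t−Δȳ)² = 4.2222
r_1(Δy) = 1.9136 / 4.2222 = 0.453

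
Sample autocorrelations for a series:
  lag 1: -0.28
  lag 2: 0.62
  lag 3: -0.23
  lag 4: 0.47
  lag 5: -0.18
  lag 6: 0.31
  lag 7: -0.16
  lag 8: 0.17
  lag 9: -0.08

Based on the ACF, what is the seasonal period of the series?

2

The largest autocorrelation is r_2 = 0.62, with weaker echoes at lags 4 (0.47), 6 (0.31) and 8 (0.17); the remaining lags stay at or below -0.08.
The dominant spike at lag 2 indicates a seasonal period of 2.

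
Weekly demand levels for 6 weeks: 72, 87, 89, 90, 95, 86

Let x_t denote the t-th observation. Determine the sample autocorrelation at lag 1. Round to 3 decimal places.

0.094

Mean x̄ = (72 + 87 + 89 + 90 + 95 + 86)/6 = 86.5000
Deviations from mean: -14.5000, 0.5000, 2.5000, 3.5000, 8.5000, -0.5000
Σ(x_t−x̄)(x_{t+1}−x̄) = (-7.2500) + (1.2500) + (8.7500) + (29.7500) + (-4.2500) = 28.2500
Denominator Σ(x_t−x̄)² = 301.5000
r_1 = 28.2500 / 301.5000 = 0.094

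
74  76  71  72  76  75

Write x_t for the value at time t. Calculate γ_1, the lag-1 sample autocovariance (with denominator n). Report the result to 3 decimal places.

Mean x̄ = (74 + 76 + 71 + 72 + 76 + 75)/6 = 74.0000
Deviations: 0.0000, 2.0000, -3.0000, -2.0000, 2.0000, 1.0000
Σ_{t=1}^{5}(x_t−x̄)(x_{t+1}−x̄) = -2.0000
γ_1 = -2.0000 / 6 = -0.333

-0.333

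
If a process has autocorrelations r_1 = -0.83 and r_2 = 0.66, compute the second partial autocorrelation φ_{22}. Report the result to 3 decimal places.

-0.093

φ_{22} = (r_2 − r_1²) / (1 − r_1²)
r_1² = (-0.83)² = 0.6889
Numerator = 0.66 − 0.6889 = -0.0289; denominator = 1 − 0.6889 = 0.3111
φ_{22} = -0.0289 / 0.3111 = -0.093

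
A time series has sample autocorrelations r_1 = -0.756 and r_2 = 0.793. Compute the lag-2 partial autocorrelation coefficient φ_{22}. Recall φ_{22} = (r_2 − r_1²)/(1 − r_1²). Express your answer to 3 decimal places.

φ_{22} = (r_2 − r_1²) / (1 − r_1²)
r_1² = (-0.756)² = 0.571536
Numerator = 0.793 − 0.5715 = 0.2215; denominator = 1 − 0.5715 = 0.4285
φ_{22} = 0.2215 / 0.4285 = 0.517

0.517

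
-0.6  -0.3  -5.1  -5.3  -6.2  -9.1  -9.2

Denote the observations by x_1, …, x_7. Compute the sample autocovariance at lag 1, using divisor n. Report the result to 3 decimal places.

6.088

Mean x̄ = (-0.6 − 0.3 − 5.1 − 5.3 − 6.2 − 9.1 − 9.2)/7 = -5.1143
Deviations: 4.5143, 4.8143, 0.0143, -0.1857, -1.0857, -3.9857, -4.0857
Σ_{t=1}^{6}(x_t−x̄)(x_{t+1}−x̄) = 42.6127
γ_1 = 42.6127 / 7 = 6.088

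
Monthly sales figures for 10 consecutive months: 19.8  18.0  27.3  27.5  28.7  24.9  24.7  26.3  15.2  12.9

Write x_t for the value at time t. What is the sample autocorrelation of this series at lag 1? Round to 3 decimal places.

0.408

Mean x̄ = (19.8 + 18.0 + 27.3 + 27.5 + 28.7 + 24.9 + 24.7 + 26.3 + 15.2 + 12.9)/10 = 22.5300
Numerator Σ_{t=1}^{9}(x_t−x̄)(x_{t+1}−x̄) = 116.0311
Denominator Σ(x_t−x̄)² = 284.5010
r_1 = 116.0311 / 284.5010 = 0.408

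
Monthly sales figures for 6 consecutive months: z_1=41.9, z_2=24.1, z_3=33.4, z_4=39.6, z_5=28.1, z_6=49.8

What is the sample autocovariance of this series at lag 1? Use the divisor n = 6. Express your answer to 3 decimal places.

Mean z̄ = (41.9 + 24.1 + 33.4 + 39.6 + 28.1 + 49.8)/6 = 36.1500
Σ_{t=1}^{5}(z_t−z̄)(z_{t+1}−z̄) = -183.2925
γ_1 = -183.2925 / 6 = -30.549

-30.549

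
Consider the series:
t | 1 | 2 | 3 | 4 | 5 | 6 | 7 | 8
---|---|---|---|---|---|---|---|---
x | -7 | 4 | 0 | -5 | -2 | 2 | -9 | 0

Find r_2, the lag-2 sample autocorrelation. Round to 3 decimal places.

Mean x̄ = (-7 + 4 + 0 − 5 − 2 + 2 − 9 + 0)/8 = -2.1250
Numerator Σ_{t=1}^{6}(x_t−x̄)(x_{t+2}−x̄) = -31.6563
Denominator Σ(x_t−x̄)² = 142.8750
r_2 = -31.6563 / 142.8750 = -0.222

-0.222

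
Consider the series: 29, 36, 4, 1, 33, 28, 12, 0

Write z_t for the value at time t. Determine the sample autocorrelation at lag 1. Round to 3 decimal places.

0.079

Mean z̄ = (29 + 36 + 4 + 1 + 33 + 28 + 12 + 0)/8 = 17.8750
Deviations from mean: 11.1250, 18.1250, -13.8750, -16.8750, 15.1250, 10.1250, -5.8750, -17.8750
Σ(z_t−z̄)(z_{t+1}−z̄) = (201.6406) + (-251.4844) + (234.1406) + (-255.2344) + (153.1406) + (-59.4844) + (105.0156) = 127.7344
Denominator Σ(z_t−z̄)² = 1614.8750
r_1 = 127.7344 / 1614.8750 = 0.079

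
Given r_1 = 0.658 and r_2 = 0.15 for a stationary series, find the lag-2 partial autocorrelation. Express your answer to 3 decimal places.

-0.499

φ_{22} = (r_2 − r_1²) / (1 − r_1²)
r_1² = (0.658)² = 0.432964
Numerator = 0.15 − 0.4330 = -0.2830; denominator = 1 − 0.4330 = 0.5670
φ_{22} = -0.2830 / 0.5670 = -0.499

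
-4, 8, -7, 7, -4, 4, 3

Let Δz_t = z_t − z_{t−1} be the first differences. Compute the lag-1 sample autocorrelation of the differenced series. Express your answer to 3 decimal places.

First differences Δz: 12, -15, 14, -11, 8, -1
Mean of differences = 1.1667
Numerator Σ(Δz_t−Δz̄)(Δz_{t+1}−Δz̄) = -636.6944
Denominator Σ(Δz_t−Δz̄)² = 742.8333
r_1(Δz) = -636.6944 / 742.8333 = -0.857

-0.857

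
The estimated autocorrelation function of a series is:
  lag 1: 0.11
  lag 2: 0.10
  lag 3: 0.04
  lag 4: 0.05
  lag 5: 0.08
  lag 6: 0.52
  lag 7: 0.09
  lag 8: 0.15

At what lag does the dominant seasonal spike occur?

The largest autocorrelation is r_6 = 0.52; the remaining lags stay at or below 0.15.
The dominant spike at lag 6 indicates a seasonal period of 6.

6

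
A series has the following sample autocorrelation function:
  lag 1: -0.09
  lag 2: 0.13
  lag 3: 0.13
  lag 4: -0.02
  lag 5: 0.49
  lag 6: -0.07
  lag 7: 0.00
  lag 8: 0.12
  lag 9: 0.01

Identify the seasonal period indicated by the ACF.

5

The largest autocorrelation is r_5 = 0.49; the remaining lags stay at or below 0.13.
The dominant spike at lag 5 indicates a seasonal period of 5.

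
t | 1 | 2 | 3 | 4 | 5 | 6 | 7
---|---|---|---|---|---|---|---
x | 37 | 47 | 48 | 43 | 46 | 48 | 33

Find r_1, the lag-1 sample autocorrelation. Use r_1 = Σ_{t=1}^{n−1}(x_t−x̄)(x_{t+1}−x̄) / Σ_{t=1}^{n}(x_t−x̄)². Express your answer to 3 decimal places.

Mean x̄ = (37 + 47 + 48 + 43 + 46 + 48 + 33)/7 = 43.1429
Deviations from mean: -6.1429, 3.8571, 4.8571, -0.1429, 2.8571, 4.8571, -10.1429
Σ(x_t−x̄)(x_{t+1}−x̄) = (-23.6939) + (18.7347) + (-0.6939) + (-0.4082) + (13.8776) + (-49.2653) = -41.4490
Denominator Σ(x_t−x̄)² = 210.8571
r_1 = -41.4490 / 210.8571 = -0.197

-0.197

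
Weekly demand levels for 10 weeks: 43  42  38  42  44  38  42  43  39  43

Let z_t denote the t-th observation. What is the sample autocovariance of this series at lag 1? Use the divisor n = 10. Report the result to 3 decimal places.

Mean z̄ = (43 + 42 + 38 + 42 + 44 + 38 + 42 + 43 + 39 + 43)/10 = 41.4000
Σ_{t=1}^{9}(z_t−z̄)(z_{t+1}−z̄) = -19.1600
γ_1 = -19.1600 / 10 = -1.916

-1.916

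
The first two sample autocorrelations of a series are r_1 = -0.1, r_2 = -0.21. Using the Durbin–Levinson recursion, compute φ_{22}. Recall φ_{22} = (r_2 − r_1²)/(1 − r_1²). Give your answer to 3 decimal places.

φ_{22} = (r_2 − r_1²) / (1 − r_1²)
r_1² = (-0.1)² = 0.01
Numerator = -0.21 − 0.0100 = -0.2200; denominator = 1 − 0.0100 = 0.9900
φ_{22} = -0.2200 / 0.9900 = -0.222

-0.222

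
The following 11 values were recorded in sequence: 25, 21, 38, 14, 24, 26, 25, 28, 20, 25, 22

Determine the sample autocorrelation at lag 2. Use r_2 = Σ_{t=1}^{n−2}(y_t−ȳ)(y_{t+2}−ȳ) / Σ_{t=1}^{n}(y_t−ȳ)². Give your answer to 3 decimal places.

Mean ȳ = (25 + 21 + 38 + 14 + 24 + 26 + 25 + 28 + 20 + 25 + 22)/11 = 24.3636
Numerator Σ_{t=1}^{9}(y_t−ȳ)(y_{t+2}−ȳ) = 37.1901
Denominator Σ(y_t−ȳ)² = 346.5455
r_2 = 37.1901 / 346.5455 = 0.107

0.107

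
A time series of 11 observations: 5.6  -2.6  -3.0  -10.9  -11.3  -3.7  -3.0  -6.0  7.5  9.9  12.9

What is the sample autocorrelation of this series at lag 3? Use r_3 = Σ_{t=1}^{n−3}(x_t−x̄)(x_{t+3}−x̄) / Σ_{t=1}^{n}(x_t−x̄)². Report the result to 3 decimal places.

-0.104

Mean x̄ = (5.6 − 2.6 − 3.0 − 10.9 − 11.3 − 3.7 − 3.0 − 6.0 + 7.5 + 9.9 + 12.9)/11 = -0.4182
Numerator Σ_{t=1}^{8}(x_t−x̄)(x_{t+3}−x̄) = -70.0292
Denominator Σ(x_t−x̄)² = 671.0564
r_3 = -70.0292 / 671.0564 = -0.104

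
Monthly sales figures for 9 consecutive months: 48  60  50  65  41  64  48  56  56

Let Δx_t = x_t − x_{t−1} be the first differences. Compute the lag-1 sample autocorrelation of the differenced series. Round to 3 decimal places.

First differences Δx: 12, -10, 15, -24, 23, -16, 8, 0
Mean of differences = 1.0000
Numerator Σ(Δx_t−Δx̄)(Δx_{t+1}−Δx̄) = -1675.0000
Denominator Σ(Δx_t−Δx̄)² = 1886.0000
r_1(Δx) = -1675.0000 / 1886.0000 = -0.888

-0.888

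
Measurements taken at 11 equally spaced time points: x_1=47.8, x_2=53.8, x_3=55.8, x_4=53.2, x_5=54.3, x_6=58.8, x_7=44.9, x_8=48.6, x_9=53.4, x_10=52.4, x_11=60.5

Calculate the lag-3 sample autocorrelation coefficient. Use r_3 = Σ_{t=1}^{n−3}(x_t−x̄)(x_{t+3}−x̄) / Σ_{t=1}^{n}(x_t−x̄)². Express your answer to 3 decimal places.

-0.079

Mean x̄ = (47.8 + 53.8 + 55.8 + 53.2 + 54.3 + 58.8 + 44.9 + 48.6 + 53.4 + 52.4 + 60.5)/11 = 53.0455
Numerator Σ_{t=1}^{8}(x_t−x̄)(x_{t+3}−x̄) = -16.6898
Denominator Σ(x_t−x̄)² = 212.6073
r_3 = -16.6898 / 212.6073 = -0.079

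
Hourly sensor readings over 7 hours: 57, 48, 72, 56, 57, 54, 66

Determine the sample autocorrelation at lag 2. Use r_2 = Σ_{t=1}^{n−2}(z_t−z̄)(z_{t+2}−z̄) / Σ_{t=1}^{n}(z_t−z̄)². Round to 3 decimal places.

Mean z̄ = (57 + 48 + 72 + 56 + 57 + 54 + 66)/7 = 58.5714
Σ(z_t−z̄)(z_{t+2}−z̄) = (-21.1020) + (27.1837) + (-21.1020) + (11.7551) + (-11.6735) = -14.9388
Denominator Σ(z_t−z̄)² = 379.7143
r_2 = -14.9388 / 379.7143 = -0.039

-0.039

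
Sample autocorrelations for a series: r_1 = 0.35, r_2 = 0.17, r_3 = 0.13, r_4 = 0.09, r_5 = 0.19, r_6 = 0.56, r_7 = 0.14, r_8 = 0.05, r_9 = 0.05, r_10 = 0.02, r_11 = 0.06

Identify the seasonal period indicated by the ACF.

6

The largest autocorrelation is r_6 = 0.56; the remaining lags stay at or below 0.35. The elevated value at lag 1 (0.35), dropping to 0.17 at lag 2, reflects decaying short-term dependence rather than seasonality.
The dominant spike at lag 6 indicates a seasonal period of 6.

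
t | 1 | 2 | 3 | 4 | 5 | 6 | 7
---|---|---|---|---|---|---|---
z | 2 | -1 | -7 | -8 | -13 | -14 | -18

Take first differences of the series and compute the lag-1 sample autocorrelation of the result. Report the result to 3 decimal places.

-0.771

First differences Δz: -3, -6, -1, -5, -1, -4
Mean of differences = -3.3333
Numerator Σ(Δz_t−Δz̄)(Δz_{t+1}−Δz̄) = -16.4444
Denominator Σ(Δz_t−Δz̄)² = 21.3333
r_1(Δz) = -16.4444 / 21.3333 = -0.771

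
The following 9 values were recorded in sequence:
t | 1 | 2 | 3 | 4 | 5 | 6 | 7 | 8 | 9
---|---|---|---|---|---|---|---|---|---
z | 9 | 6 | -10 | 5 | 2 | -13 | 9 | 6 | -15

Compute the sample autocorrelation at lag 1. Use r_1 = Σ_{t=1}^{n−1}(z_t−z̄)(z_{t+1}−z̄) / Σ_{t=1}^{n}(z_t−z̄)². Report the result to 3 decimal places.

Mean z̄ = (9 + 6 − 10 + 5 + 2 − 13 + 9 + 6 − 15)/9 = -0.1111
Numerator Σ_{t=1}^{8}(z_t−z̄)(z_{t+1}−z̄) = -224.4568
Denominator Σ(z_t−z̄)² = 756.8889
r_1 = -224.4568 / 756.8889 = -0.297

-0.297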